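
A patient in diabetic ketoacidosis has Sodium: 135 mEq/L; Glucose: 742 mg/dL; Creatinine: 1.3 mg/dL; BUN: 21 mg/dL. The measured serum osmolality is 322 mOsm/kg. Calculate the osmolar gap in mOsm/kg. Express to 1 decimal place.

Calculated osmolality = 2·Na + glucose/18 + BUN/2.8
= 2·135 + 742/18 + 21/2.8
= 270 + 41.22 + 7.50
= 318.72 mOsm/kg ≈ 318.7 mOsm/kg
Osmolar gap = measured − calculated = 322 − 318.7 = 3.3 mOsm/kg

3.3 mOsm/kg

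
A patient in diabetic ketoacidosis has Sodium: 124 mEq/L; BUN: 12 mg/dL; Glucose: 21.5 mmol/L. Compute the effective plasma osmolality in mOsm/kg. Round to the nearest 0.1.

Effective osmolality excludes urea (freely permeant across cell membranes):
2·Na + glucose
= 2·124 + 21.5
= 248 + 21.5
= 269.5 mOsm/kg

269.5 mOsm/kg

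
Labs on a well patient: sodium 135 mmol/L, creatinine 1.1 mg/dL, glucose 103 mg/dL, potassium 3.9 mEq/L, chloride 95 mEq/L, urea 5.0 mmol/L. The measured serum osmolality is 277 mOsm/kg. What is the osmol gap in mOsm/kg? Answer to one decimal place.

-3.7 mOsm/kg

Calculated osmolality = 2·Na + glucose/18 + urea
= 2·135 + 103/18 + 5
= 270 + 5.72 + 5
= 280.72 mOsm/kg ≈ 280.7 mOsm/kg
Osmolar gap = measured − calculated = 277 − 280.7 = -3.7 mOsm/kg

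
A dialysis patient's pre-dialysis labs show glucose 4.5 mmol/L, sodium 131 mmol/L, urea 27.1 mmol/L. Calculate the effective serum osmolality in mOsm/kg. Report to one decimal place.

266.5 mOsm/kg

Effective osmolality excludes urea (freely permeant across cell membranes):
2·Na + glucose
= 2·131 + 4.5
= 262 + 4.5
= 266.5 mOsm/kg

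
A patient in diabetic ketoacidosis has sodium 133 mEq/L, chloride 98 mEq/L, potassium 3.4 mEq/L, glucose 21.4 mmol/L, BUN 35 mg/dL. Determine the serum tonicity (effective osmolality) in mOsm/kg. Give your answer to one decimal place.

Effective osmolality excludes urea (freely permeant across cell membranes):
2·Na + glucose
= 2·133 + 21.4
= 266 + 21.4
= 287.4 mOsm/kg

287.4 mOsm/kg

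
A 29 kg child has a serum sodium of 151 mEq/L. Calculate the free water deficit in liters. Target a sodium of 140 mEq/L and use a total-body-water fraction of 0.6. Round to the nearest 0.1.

1.4 L

TBW = 0.6 · 29 = 17.4 L
Free water deficit = TBW · (Na/140 − 1)
= 17.4 · (151/140 − 1)
= 17.4 · 0.0786
= 1.37 L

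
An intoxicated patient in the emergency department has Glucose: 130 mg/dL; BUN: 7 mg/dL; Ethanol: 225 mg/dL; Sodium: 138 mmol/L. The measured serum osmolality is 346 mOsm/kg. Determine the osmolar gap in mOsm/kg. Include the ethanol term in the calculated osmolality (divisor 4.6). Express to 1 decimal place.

11.4 mOsm/kg

Calculated osmolality = 2·Na + glucose/18 + BUN/2.8 + ethanol/4.6
= 2·138 + 130/18 + 7/2.8 + 225/4.6
= 276 + 7.22 + 2.50 + 48.91
= 334.63 mOsm/kg ≈ 334.6 mOsm/kg
Osmolar gap = measured − calculated = 346 − 334.6 = 11.4 mOsm/kg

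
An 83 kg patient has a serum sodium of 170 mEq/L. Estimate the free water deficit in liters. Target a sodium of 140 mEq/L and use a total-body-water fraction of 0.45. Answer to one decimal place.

TBW = 0.45 · 83 = 37.35 L
Free water deficit = TBW · (Na/140 − 1)
= 37.35 · (170/140 − 1)
= 37.35 · 0.2143
= 8 L

8.0 L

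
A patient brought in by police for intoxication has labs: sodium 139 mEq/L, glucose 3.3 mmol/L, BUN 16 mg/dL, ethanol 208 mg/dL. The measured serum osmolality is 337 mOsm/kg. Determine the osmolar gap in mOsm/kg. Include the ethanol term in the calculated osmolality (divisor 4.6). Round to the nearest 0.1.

4.8 mOsm/kg

Calculated osmolality = 2·Na + glucose + BUN/2.8 + ethanol/4.6
= 2·139 + 3.3 + 16/2.8 + 208/4.6
= 278 + 3.30 + 5.71 + 45.22
= 332.23 mOsm/kg ≈ 332.2 mOsm/kg
Osmolar gap = measured − calculated = 337 − 332.2 = 4.8 mOsm/kg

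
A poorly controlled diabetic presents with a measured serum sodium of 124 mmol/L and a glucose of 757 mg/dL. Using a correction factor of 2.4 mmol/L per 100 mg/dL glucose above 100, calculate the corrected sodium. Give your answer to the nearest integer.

Corrected Na = measured Na + 2.4 · (glucose − 100)/100
= 124 + 2.4 · (757 − 100)/100
= 124 + 15.8
= 139.8 mmol/L

140 mmol/L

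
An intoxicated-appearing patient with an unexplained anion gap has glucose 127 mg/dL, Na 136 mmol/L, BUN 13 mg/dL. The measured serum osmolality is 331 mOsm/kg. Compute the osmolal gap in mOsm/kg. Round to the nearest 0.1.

Calculated osmolality = 2·Na + glucose/18 + BUN/2.8
= 2·136 + 127/18 + 13/2.8
= 272 + 7.06 + 4.64
= 283.7 mOsm/kg ≈ 283.7 mOsm/kg
Osmolar gap = measured − calculated = 331 − 283.7 = 47.3 mOsm/kg

47.3 mOsm/kg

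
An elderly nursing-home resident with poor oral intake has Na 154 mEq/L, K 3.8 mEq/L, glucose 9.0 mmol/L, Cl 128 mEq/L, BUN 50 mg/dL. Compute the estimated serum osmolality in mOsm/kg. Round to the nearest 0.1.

334.9 mOsm/kg

Calculated osmolality = 2·Na + glucose + BUN/2.8
= 2·154 + 9 + 50/2.8
= 308 + 9 + 17.86
= 334.86 mOsm/kg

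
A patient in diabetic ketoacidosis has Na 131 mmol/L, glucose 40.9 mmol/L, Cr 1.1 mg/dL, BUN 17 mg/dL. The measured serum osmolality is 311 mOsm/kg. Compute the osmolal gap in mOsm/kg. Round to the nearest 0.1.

Calculated osmolality = 2·Na + glucose + BUN/2.8
= 2·131 + 40.9 + 17/2.8
= 262 + 40.90 + 6.07
= 308.97 mOsm/kg ≈ 309.0 mOsm/kg
Osmolar gap = measured − calculated = 311 − 309.0 = 2.0 mOsm/kg

2.0 mOsm/kg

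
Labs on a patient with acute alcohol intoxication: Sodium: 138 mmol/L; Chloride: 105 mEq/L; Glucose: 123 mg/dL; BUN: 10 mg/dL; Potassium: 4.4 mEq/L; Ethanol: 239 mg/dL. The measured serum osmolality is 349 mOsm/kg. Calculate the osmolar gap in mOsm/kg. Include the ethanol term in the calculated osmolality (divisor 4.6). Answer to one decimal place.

10.6 mOsm/kg

Calculated osmolality = 2·Na + glucose/18 + BUN/2.8 + ethanol/4.6
= 2·138 + 123/18 + 10/2.8 + 239/4.6
= 276 + 6.83 + 3.57 + 51.96
= 338.36 mOsm/kg ≈ 338.4 mOsm/kg
Osmolar gap = measured − calculated = 349 − 338.4 = 10.6 mOsm/kg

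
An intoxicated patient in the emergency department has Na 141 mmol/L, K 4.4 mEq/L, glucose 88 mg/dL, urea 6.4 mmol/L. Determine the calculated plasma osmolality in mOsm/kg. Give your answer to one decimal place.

Calculated osmolality = 2·Na + glucose/18 + urea
= 2·141 + 88/18 + 6.4
= 282 + 4.89 + 6.40
= 293.29 mOsm/kg

293.3 mOsm/kg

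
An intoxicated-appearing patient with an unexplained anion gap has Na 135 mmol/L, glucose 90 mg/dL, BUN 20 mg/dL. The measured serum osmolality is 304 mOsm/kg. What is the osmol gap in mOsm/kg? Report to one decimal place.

21.9 mOsm/kg

Calculated osmolality = 2·Na + glucose/18 + BUN/2.8
= 2·135 + 90/18 + 20/2.8
= 270 + 5 + 7.14
= 282.14 mOsm/kg ≈ 282.1 mOsm/kg
Osmolar gap = measured − calculated = 304 − 282.1 = 21.9 mOsm/kg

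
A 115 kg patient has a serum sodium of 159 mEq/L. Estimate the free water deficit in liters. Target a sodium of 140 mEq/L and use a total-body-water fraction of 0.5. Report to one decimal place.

7.8 L

TBW = 0.5 · 115 = 57.5 L
Free water deficit = TBW · (Na/140 − 1)
= 57.5 · (159/140 − 1)
= 57.5 · 0.1357
= 7.8 L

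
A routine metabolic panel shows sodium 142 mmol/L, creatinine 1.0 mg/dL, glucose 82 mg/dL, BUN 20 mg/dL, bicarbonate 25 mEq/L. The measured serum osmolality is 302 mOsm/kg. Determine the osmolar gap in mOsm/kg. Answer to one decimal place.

6.3 mOsm/kg

Calculated osmolality = 2·Na + glucose/18 + BUN/2.8
= 2·142 + 82/18 + 20/2.8
= 284 + 4.56 + 7.14
= 295.7 mOsm/kg ≈ 295.7 mOsm/kg
Osmolar gap = measured − calculated = 302 − 295.7 = 6.3 mOsm/kg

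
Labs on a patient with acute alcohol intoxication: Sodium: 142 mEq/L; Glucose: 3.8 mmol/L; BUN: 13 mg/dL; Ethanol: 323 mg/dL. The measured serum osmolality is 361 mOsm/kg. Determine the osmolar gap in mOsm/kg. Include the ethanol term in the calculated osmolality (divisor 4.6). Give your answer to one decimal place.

Calculated osmolality = 2·Na + glucose + BUN/2.8 + ethanol/4.6
= 2·142 + 3.8 + 13/2.8 + 323/4.6
= 284 + 3.80 + 4.64 + 70.22
= 362.66 mOsm/kg ≈ 362.7 mOsm/kg
Osmolar gap = measured − calculated = 361 − 362.7 = -1.7 mOsm/kg

-1.7 mOsm/kg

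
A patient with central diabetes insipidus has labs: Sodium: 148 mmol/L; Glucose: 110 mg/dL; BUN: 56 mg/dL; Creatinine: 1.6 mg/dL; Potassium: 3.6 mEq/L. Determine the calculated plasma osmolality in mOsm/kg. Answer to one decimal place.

Calculated osmolality = 2·Na + glucose/18 + BUN/2.8
= 2·148 + 110/18 + 56/2.8
= 296 + 6.11 + 20
= 322.11 mOsm/kg

322.1 mOsm/kg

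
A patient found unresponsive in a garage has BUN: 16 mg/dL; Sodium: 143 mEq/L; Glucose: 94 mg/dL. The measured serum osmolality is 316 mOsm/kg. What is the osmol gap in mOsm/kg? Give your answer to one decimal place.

Calculated osmolality = 2·Na + glucose/18 + BUN/2.8
= 2·143 + 94/18 + 16/2.8
= 286 + 5.22 + 5.71
= 296.93 mOsm/kg ≈ 296.9 mOsm/kg
Osmolar gap = measured − calculated = 316 − 296.9 = 19.1 mOsm/kg

19.1 mOsm/kg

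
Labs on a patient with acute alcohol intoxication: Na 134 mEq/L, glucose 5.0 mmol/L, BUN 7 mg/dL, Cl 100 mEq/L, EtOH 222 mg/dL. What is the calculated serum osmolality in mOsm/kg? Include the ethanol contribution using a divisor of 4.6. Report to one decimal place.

323.8 mOsm/kg

Calculated osmolality = 2·Na + glucose + BUN/2.8 + ethanol/4.6
= 2·134 + 5 + 7/2.8 + 222/4.6
= 268 + 5 + 2.50 + 48.26
= 323.76 mOsm/kg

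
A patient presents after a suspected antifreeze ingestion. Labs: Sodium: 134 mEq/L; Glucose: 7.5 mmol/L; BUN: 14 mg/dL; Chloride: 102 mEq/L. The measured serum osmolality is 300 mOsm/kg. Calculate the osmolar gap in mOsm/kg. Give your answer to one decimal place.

Calculated osmolality = 2·Na + glucose + BUN/2.8
= 2·134 + 7.5 + 14/2.8
= 268 + 7.50 + 5
= 280.5 mOsm/kg ≈ 280.5 mOsm/kg
Osmolar gap = measured − calculated = 300 − 280.5 = 19.5 mOsm/kg

19.5 mOsm/kg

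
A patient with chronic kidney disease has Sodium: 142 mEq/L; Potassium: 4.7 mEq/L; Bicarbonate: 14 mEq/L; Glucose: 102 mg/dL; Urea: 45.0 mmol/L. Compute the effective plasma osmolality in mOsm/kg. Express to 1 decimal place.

Effective osmolality excludes urea (freely permeant across cell membranes):
2·Na + glucose/18
= 2·142 + 102/18
= 284 + 5.67
= 289.67 mOsm/kg

289.7 mOsm/kg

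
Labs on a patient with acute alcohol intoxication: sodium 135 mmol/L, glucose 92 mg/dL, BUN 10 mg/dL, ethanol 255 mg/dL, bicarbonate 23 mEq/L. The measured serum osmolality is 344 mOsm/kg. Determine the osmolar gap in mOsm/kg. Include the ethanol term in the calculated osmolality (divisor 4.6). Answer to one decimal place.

9.9 mOsm/kg

Calculated osmolality = 2·Na + glucose/18 + BUN/2.8 + ethanol/4.6
= 2·135 + 92/18 + 10/2.8 + 255/4.6
= 270 + 5.11 + 3.57 + 55.43
= 334.11 mOsm/kg ≈ 334.1 mOsm/kg
Osmolar gap = measured − calculated = 344 − 334.1 = 9.9 mOsm/kg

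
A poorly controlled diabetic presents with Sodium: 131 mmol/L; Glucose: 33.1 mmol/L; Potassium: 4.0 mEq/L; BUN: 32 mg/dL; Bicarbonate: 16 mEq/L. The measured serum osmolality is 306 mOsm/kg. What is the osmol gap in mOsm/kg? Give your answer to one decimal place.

-0.5 mOsm/kg

Calculated osmolality = 2·Na + glucose + BUN/2.8
= 2·131 + 33.1 + 32/2.8
= 262 + 33.10 + 11.43
= 306.53 mOsm/kg ≈ 306.5 mOsm/kg
Osmolar gap = measured − calculated = 306 − 306.5 = -0.5 mOsm/kg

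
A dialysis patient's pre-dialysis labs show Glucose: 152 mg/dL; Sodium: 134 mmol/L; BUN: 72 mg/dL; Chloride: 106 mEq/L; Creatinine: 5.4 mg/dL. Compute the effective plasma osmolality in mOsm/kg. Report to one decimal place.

Effective osmolality excludes urea (freely permeant across cell membranes):
2·Na + glucose/18
= 2·134 + 152/18
= 268 + 8.44
= 276.44 mOsm/kg

276.4 mOsm/kg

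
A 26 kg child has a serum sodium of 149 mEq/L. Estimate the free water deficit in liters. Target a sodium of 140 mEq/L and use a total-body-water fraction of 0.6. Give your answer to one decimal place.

TBW = 0.6 · 26 = 15.6 L
Free water deficit = TBW · (Na/140 − 1)
= 15.6 · (149/140 − 1)
= 15.6 · 0.0643
= 1 L

1.0 L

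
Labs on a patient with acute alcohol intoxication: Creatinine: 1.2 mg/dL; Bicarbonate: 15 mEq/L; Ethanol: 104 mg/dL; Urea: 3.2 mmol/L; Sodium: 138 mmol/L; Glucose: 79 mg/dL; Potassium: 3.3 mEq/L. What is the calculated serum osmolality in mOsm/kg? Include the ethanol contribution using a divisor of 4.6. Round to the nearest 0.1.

Calculated osmolality = 2·Na + glucose/18 + urea + ethanol/4.6
= 2·138 + 79/18 + 3.2 + 104/4.6
= 276 + 4.39 + 3.20 + 22.61
= 306.2 mOsm/kg

306.2 mOsm/kg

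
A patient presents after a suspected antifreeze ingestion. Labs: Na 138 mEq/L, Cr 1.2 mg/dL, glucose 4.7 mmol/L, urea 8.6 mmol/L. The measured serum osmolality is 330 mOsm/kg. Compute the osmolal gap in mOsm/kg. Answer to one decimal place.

Calculated osmolality = 2·Na + glucose + urea
= 2·138 + 4.7 + 8.6
= 276 + 4.70 + 8.60
= 289.3 mOsm/kg ≈ 289.3 mOsm/kg
Osmolar gap = measured − calculated = 330 − 289.3 = 40.7 mOsm/kg

40.7 mOsm/kg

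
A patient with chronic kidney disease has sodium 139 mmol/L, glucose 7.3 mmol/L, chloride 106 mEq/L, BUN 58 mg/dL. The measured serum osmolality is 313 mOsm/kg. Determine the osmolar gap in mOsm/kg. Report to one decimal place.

Calculated osmolality = 2·Na + glucose + BUN/2.8
= 2·139 + 7.3 + 58/2.8
= 278 + 7.30 + 20.71
= 306.01 mOsm/kg ≈ 306.0 mOsm/kg
Osmolar gap = measured − calculated = 313 − 306.0 = 7.0 mOsm/kg

7.0 mOsm/kg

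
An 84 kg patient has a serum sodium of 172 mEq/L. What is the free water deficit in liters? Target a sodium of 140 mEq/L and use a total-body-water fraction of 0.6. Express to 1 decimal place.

TBW = 0.6 · 84 = 50.4 L
Free water deficit = TBW · (Na/140 − 1)
= 50.4 · (172/140 − 1)
= 50.4 · 0.2286
= 11.52 L

11.5 L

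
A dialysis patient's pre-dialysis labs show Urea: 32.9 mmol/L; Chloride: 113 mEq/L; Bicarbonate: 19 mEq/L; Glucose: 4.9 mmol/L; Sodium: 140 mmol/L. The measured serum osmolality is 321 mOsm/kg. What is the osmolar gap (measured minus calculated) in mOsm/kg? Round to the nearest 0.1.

Calculated osmolality = 2·Na + glucose + urea
= 2·140 + 4.9 + 32.9
= 280 + 4.90 + 32.90
= 317.8 mOsm/kg ≈ 317.8 mOsm/kg
Osmolar gap = measured − calculated = 321 − 317.8 = 3.2 mOsm/kg

3.2 mOsm/kg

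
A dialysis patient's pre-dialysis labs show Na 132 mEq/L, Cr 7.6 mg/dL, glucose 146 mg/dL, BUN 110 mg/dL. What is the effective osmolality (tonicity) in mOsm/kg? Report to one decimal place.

Effective osmolality excludes urea (freely permeant across cell membranes):
2·Na + glucose/18
= 2·132 + 146/18
= 264 + 8.11
= 272.11 mOsm/kg

272.1 mOsm/kg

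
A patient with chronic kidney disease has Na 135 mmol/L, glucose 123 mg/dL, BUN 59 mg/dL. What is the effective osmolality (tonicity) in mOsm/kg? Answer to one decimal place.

Effective osmolality excludes urea (freely permeant across cell membranes):
2·Na + glucose/18
= 2·135 + 123/18
= 270 + 6.83
= 276.83 mOsm/kg

276.8 mOsm/kg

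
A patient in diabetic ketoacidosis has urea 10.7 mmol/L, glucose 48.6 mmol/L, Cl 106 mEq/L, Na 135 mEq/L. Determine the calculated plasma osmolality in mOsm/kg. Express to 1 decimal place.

329.3 mOsm/kg

Calculated osmolality = 2·Na + glucose + urea
= 2·135 + 48.6 + 10.7
= 270 + 48.60 + 10.70
= 329.3 mOsm/kg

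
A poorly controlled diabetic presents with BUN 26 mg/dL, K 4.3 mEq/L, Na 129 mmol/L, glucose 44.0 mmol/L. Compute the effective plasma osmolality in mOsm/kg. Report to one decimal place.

Effective osmolality excludes urea (freely permeant across cell membranes):
2·Na + glucose
= 2·129 + 44
= 258 + 44
= 302 mOsm/kg

302.0 mOsm/kg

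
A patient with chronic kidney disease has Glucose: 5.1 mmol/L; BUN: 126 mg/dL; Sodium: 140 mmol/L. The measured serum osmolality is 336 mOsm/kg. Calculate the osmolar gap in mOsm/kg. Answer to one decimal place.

5.9 mOsm/kg

Calculated osmolality = 2·Na + glucose + BUN/2.8
= 2·140 + 5.1 + 126/2.8
= 280 + 5.10 + 45
= 330.1 mOsm/kg ≈ 330.1 mOsm/kg
Osmolar gap = measured − calculated = 336 − 330.1 = 5.9 mOsm/kg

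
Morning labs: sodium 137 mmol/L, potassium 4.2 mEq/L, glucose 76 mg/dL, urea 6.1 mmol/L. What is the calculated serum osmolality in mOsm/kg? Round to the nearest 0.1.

284.3 mOsm/kg

Calculated osmolality = 2·Na + glucose/18 + urea
= 2·137 + 76/18 + 6.1
= 274 + 4.22 + 6.10
= 284.32 mOsm/kg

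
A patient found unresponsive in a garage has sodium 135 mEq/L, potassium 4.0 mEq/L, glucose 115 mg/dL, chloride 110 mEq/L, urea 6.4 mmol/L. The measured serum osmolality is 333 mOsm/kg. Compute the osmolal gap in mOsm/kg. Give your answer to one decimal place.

50.2 mOsm/kg

Calculated osmolality = 2·Na + glucose/18 + urea
= 2·135 + 115/18 + 6.4
= 270 + 6.39 + 6.40
= 282.79 mOsm/kg ≈ 282.8 mOsm/kg
Osmolar gap = measured − calculated = 333 − 282.8 = 50.2 mOsm/kg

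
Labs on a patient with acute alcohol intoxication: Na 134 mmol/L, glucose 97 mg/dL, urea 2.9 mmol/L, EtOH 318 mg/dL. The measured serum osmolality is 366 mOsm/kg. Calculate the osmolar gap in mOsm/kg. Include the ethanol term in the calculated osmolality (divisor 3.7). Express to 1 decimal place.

Calculated osmolality = 2·Na + glucose/18 + urea + ethanol/3.7
= 2·134 + 97/18 + 2.9 + 318/3.7
= 268 + 5.39 + 2.90 + 85.95
= 362.24 mOsm/kg ≈ 362.2 mOsm/kg
Osmolar gap = measured − calculated = 366 − 362.2 = 3.8 mOsm/kg

3.8 mOsm/kg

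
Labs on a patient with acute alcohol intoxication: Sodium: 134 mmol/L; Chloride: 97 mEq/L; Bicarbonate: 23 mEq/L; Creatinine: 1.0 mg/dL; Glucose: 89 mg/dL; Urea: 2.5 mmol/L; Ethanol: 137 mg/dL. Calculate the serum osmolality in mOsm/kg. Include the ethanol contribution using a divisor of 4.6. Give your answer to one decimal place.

305.2 mOsm/kg

Calculated osmolality = 2·Na + glucose/18 + urea + ethanol/4.6
= 2·134 + 89/18 + 2.5 + 137/4.6
= 268 + 4.94 + 2.50 + 29.78
= 305.22 mOsm/kg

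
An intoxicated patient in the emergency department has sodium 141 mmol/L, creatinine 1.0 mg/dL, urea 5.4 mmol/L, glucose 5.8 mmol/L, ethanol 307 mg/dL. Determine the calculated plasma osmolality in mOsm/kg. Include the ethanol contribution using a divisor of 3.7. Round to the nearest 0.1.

Calculated osmolality = 2·Na + glucose + urea + ethanol/3.7
= 2·141 + 5.8 + 5.4 + 307/3.7
= 282 + 5.80 + 5.40 + 82.97
= 376.17 mOsm/kg

376.2 mOsm/kg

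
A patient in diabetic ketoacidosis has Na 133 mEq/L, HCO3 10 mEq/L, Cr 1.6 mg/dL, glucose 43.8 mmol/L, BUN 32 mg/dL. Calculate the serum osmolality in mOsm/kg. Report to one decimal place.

Calculated osmolality = 2·Na + glucose + BUN/2.8
= 2·133 + 43.8 + 32/2.8
= 266 + 43.80 + 11.43
= 321.23 mOsm/kg

321.2 mOsm/kg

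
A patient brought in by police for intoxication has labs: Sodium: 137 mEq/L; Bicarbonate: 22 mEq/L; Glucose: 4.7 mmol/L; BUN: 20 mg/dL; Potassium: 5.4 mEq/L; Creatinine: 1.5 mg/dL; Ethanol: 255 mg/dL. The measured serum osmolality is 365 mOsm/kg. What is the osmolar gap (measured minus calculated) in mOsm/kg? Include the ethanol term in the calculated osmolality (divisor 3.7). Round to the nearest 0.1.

10.2 mOsm/kg

Calculated osmolality = 2·Na + glucose + BUN/2.8 + ethanol/3.7
= 2·137 + 4.7 + 20/2.8 + 255/3.7
= 274 + 4.70 + 7.14 + 68.92
= 354.76 mOsm/kg ≈ 354.8 mOsm/kg
Osmolar gap = measured − calculated = 365 − 354.8 = 10.2 mOsm/kg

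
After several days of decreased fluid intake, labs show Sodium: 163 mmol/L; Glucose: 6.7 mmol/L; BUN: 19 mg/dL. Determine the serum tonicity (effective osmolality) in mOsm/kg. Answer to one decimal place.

332.7 mOsm/kg

Effective osmolality excludes urea (freely permeant across cell membranes):
2·Na + glucose
= 2·163 + 6.7
= 326 + 6.7
= 332.7 mOsm/kg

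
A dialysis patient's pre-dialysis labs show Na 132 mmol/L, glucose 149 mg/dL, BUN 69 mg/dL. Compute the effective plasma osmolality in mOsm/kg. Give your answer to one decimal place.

272.3 mOsm/kg

Effective osmolality excludes urea (freely permeant across cell membranes):
2·Na + glucose/18
= 2·132 + 149/18
= 264 + 8.28
= 272.28 mOsm/kg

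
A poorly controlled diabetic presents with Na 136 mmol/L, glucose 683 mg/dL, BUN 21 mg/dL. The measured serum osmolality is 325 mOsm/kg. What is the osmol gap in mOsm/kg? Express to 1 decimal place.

Calculated osmolality = 2·Na + glucose/18 + BUN/2.8
= 2·136 + 683/18 + 21/2.8
= 272 + 37.94 + 7.50
= 317.44 mOsm/kg ≈ 317.4 mOsm/kg
Osmolar gap = measured − calculated = 325 − 317.4 = 7.6 mOsm/kg

7.6 mOsm/kg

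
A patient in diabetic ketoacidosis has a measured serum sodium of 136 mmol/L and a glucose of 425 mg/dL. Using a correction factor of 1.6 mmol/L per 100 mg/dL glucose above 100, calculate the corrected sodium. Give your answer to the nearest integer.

Corrected Na = measured Na + 1.6 · (glucose − 100)/100
= 136 + 1.6 · (425 − 100)/100
= 136 + 5.2
= 141.2 mmol/L

141 mmol/L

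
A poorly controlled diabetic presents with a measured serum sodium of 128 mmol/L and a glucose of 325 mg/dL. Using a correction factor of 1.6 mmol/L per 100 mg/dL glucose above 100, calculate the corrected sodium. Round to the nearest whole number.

132 mmol/L

Corrected Na = measured Na + 1.6 · (glucose − 100)/100
= 128 + 1.6 · (325 − 100)/100
= 128 + 3.6
= 131.6 mmol/L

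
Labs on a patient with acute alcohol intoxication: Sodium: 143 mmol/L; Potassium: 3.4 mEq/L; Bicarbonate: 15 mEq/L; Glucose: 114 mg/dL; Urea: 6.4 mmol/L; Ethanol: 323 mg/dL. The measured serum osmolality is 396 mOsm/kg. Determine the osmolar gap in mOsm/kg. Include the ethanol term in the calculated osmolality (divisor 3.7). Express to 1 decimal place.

10.0 mOsm/kg

Calculated osmolality = 2·Na + glucose/18 + urea + ethanol/3.7
= 2·143 + 114/18 + 6.4 + 323/3.7
= 286 + 6.33 + 6.40 + 87.30
= 386.03 mOsm/kg ≈ 386.0 mOsm/kg
Osmolar gap = measured − calculated = 396 − 386.0 = 10.0 mOsm/kg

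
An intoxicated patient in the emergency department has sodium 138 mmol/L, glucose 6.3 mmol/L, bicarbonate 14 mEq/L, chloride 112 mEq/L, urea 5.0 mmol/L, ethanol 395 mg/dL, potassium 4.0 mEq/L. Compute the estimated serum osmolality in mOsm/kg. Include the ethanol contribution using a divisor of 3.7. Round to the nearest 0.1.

394.1 mOsm/kg

Calculated osmolality = 2·Na + glucose + urea + ethanol/3.7
= 2·138 + 6.3 + 5 + 395/3.7
= 276 + 6.30 + 5 + 106.76
= 394.06 mOsm/kg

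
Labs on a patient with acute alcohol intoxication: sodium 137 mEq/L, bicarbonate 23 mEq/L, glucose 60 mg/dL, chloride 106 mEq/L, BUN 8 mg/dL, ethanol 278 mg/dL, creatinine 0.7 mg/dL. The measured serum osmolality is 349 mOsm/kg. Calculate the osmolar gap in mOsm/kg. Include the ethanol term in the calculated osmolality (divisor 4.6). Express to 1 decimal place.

8.4 mOsm/kg

Calculated osmolality = 2·Na + glucose/18 + BUN/2.8 + ethanol/4.6
= 2·137 + 60/18 + 8/2.8 + 278/4.6
= 274 + 3.33 + 2.86 + 60.43
= 340.62 mOsm/kg ≈ 340.6 mOsm/kg
Osmolar gap = measured − calculated = 349 − 340.6 = 8.4 mOsm/kg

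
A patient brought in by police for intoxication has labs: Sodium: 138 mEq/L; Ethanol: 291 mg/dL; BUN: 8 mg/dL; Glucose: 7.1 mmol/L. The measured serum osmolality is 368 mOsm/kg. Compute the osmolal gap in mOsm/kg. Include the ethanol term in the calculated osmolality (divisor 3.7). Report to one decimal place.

3.4 mOsm/kg

Calculated osmolality = 2·Na + glucose + BUN/2.8 + ethanol/3.7
= 2·138 + 7.1 + 8/2.8 + 291/3.7
= 276 + 7.10 + 2.86 + 78.65
= 364.61 mOsm/kg ≈ 364.6 mOsm/kg
Osmolar gap = measured − calculated = 368 − 364.6 = 3.4 mOsm/kg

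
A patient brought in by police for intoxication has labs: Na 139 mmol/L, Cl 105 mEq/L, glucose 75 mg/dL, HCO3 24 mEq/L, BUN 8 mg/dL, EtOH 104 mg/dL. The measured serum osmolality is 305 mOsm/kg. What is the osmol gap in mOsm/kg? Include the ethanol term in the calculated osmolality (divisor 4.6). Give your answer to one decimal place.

Calculated osmolality = 2·Na + glucose/18 + BUN/2.8 + ethanol/4.6
= 2·139 + 75/18 + 8/2.8 + 104/4.6
= 278 + 4.17 + 2.86 + 22.61
= 307.64 mOsm/kg ≈ 307.6 mOsm/kg
Osmolar gap = measured − calculated = 305 − 307.6 = -2.6 mOsm/kg

-2.6 mOsm/kg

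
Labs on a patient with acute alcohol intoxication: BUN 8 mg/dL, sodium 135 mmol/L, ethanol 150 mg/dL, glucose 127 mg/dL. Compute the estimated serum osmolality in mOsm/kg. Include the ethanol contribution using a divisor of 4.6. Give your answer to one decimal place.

Calculated osmolality = 2·Na + glucose/18 + BUN/2.8 + ethanol/4.6
= 2·135 + 127/18 + 8/2.8 + 150/4.6
= 270 + 7.06 + 2.86 + 32.61
= 312.53 mOsm/kg

312.5 mOsm/kg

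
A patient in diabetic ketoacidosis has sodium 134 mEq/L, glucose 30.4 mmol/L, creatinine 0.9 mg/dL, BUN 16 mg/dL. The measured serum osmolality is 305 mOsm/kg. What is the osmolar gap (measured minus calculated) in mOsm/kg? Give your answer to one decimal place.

Calculated osmolality = 2·Na + glucose + BUN/2.8
= 2·134 + 30.4 + 16/2.8
= 268 + 30.40 + 5.71
= 304.11 mOsm/kg ≈ 304.1 mOsm/kg
Osmolar gap = measured − calculated = 305 − 304.1 = 0.9 mOsm/kg

0.9 mOsm/kg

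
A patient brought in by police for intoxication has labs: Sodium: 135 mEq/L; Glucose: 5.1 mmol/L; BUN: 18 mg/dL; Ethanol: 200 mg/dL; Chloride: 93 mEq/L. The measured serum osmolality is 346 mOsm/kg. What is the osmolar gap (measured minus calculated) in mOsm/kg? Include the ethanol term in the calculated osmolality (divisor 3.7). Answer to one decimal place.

10.4 mOsm/kg

Calculated osmolality = 2·Na + glucose + BUN/2.8 + ethanol/3.7
= 2·135 + 5.1 + 18/2.8 + 200/3.7
= 270 + 5.10 + 6.43 + 54.05
= 335.58 mOsm/kg ≈ 335.6 mOsm/kg
Osmolar gap = measured − calculated = 346 − 335.6 = 10.4 mOsm/kg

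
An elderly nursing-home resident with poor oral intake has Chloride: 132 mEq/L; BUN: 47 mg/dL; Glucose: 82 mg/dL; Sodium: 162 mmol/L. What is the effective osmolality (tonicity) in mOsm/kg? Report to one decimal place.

Effective osmolality excludes urea (freely permeant across cell membranes):
2·Na + glucose/18
= 2·162 + 82/18
= 324 + 4.56
= 328.56 mOsm/kg

328.6 mOsm/kg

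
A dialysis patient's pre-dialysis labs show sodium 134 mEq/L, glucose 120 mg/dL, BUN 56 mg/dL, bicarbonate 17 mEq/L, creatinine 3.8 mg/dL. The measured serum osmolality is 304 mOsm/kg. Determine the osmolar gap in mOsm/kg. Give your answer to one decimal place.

Calculated osmolality = 2·Na + glucose/18 + BUN/2.8
= 2·134 + 120/18 + 56/2.8
= 268 + 6.67 + 20
= 294.67 mOsm/kg ≈ 294.7 mOsm/kg
Osmolar gap = measured − calculated = 304 − 294.7 = 9.3 mOsm/kg

9.3 mOsm/kg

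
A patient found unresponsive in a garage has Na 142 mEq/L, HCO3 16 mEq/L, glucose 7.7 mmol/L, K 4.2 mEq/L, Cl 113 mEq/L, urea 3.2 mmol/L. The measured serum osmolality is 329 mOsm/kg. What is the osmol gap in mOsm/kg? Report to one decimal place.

34.1 mOsm/kg

Calculated osmolality = 2·Na + glucose + urea
= 2·142 + 7.7 + 3.2
= 284 + 7.70 + 3.20
= 294.9 mOsm/kg ≈ 294.9 mOsm/kg
Osmolar gap = measured − calculated = 329 − 294.9 = 34.1 mOsm/kg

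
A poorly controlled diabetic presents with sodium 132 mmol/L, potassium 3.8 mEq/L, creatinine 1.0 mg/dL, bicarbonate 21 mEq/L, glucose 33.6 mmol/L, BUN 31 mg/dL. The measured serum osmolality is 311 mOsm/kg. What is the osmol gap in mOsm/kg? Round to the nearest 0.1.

2.3 mOsm/kg

Calculated osmolality = 2·Na + glucose + BUN/2.8
= 2·132 + 33.6 + 31/2.8
= 264 + 33.60 + 11.07
= 308.67 mOsm/kg ≈ 308.7 mOsm/kg
Osmolar gap = measured − calculated = 311 − 308.7 = 2.3 mOsm/kg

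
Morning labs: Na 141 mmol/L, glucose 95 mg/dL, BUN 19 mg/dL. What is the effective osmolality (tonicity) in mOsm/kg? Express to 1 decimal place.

Effective osmolality excludes urea (freely permeant across cell membranes):
2·Na + glucose/18
= 2·141 + 95/18
= 282 + 5.28
= 287.28 mOsm/kg

287.3 mOsm/kg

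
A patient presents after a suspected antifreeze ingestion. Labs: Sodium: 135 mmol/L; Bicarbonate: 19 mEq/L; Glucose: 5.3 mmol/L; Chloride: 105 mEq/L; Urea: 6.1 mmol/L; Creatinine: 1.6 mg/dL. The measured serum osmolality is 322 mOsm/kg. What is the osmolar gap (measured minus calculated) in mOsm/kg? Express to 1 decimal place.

Calculated osmolality = 2·Na + glucose + urea
= 2·135 + 5.3 + 6.1
= 270 + 5.30 + 6.10
= 281.4 mOsm/kg ≈ 281.4 mOsm/kg
Osmolar gap = measured − calculated = 322 − 281.4 = 40.6 mOsm/kg

40.6 mOsm/kg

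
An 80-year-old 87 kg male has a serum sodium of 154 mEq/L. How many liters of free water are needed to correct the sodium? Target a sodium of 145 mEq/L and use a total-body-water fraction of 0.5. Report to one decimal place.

2.7 L

TBW = 0.5 · 87 = 43.5 L
Free water deficit = TBW · (Na/145 − 1)
= 43.5 · (154/145 − 1)
= 43.5 · 0.0621
= 2.7 L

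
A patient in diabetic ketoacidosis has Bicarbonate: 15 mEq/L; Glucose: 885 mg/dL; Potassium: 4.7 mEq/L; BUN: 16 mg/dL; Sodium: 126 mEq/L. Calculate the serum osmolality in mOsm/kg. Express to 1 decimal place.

Calculated osmolality = 2·Na + glucose/18 + BUN/2.8
= 2·126 + 885/18 + 16/2.8
= 252 + 49.17 + 5.71
= 306.88 mOsm/kg

306.9 mOsm/kg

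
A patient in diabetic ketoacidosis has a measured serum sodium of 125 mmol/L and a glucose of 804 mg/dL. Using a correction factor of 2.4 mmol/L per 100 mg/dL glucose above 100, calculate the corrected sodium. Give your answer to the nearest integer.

Corrected Na = measured Na + 2.4 · (glucose − 100)/100
= 125 + 2.4 · (804 − 100)/100
= 125 + 16.9
= 141.9 mmol/L

142 mmol/L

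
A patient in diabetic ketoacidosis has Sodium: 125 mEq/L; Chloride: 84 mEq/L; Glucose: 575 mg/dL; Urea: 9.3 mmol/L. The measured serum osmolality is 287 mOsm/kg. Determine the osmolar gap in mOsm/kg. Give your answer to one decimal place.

-4.2 mOsm/kg

Calculated osmolality = 2·Na + glucose/18 + urea
= 2·125 + 575/18 + 9.3
= 250 + 31.94 + 9.30
= 291.24 mOsm/kg ≈ 291.2 mOsm/kg
Osmolar gap = measured − calculated = 287 − 291.2 = -4.2 mOsm/kg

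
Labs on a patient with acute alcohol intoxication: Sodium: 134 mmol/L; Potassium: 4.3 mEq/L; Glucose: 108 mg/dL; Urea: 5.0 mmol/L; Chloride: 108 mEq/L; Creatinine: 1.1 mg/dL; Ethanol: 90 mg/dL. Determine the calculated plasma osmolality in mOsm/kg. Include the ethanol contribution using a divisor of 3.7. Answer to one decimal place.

Calculated osmolality = 2·Na + glucose/18 + urea + ethanol/3.7
= 2·134 + 108/18 + 5 + 90/3.7
= 268 + 6 + 5 + 24.32
= 303.32 mOsm/kg

303.3 mOsm/kg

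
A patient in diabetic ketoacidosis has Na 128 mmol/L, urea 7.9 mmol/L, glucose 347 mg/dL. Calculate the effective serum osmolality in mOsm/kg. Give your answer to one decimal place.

275.3 mOsm/kg

Effective osmolality excludes urea (freely permeant across cell membranes):
2·Na + glucose/18
= 2·128 + 347/18
= 256 + 19.28
= 275.28 mOsm/kg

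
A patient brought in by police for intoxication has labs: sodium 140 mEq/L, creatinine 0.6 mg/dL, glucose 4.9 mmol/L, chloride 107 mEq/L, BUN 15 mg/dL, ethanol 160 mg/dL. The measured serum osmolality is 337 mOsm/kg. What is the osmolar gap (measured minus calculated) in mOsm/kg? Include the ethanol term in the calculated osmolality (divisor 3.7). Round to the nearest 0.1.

3.5 mOsm/kg

Calculated osmolality = 2·Na + glucose + BUN/2.8 + ethanol/3.7
= 2·140 + 4.9 + 15/2.8 + 160/3.7
= 280 + 4.90 + 5.36 + 43.24
= 333.5 mOsm/kg ≈ 333.5 mOsm/kg
Osmolar gap = measured − calculated = 337 − 333.5 = 3.5 mOsm/kg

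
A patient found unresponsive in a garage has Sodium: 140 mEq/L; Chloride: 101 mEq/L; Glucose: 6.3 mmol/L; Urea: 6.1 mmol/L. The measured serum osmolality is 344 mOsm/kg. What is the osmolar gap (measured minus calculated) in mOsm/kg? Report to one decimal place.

51.6 mOsm/kg

Calculated osmolality = 2·Na + glucose + urea
= 2·140 + 6.3 + 6.1
= 280 + 6.30 + 6.10
= 292.4 mOsm/kg ≈ 292.4 mOsm/kg
Osmolar gap = measured − calculated = 344 − 292.4 = 51.6 mOsm/kg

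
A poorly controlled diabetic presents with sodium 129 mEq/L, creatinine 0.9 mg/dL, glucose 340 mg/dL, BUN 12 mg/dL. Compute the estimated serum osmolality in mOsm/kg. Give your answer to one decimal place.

Calculated osmolality = 2·Na + glucose/18 + BUN/2.8
= 2·129 + 340/18 + 12/2.8
= 258 + 18.89 + 4.29
= 281.18 mOsm/kg

281.2 mOsm/kg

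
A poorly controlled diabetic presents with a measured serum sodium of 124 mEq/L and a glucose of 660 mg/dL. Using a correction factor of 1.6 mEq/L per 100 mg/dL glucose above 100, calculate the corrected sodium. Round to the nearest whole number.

133 mEq/L

Corrected Na = measured Na + 1.6 · (glucose − 100)/100
= 124 + 1.6 · (660 − 100)/100
= 124 + 9
= 133 mEq/L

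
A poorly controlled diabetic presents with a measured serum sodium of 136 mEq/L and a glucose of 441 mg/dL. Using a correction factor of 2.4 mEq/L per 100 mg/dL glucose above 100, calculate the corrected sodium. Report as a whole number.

144 mEq/L

Corrected Na = measured Na + 2.4 · (glucose − 100)/100
= 136 + 2.4 · (441 − 100)/100
= 136 + 8.2
= 144.2 mEq/L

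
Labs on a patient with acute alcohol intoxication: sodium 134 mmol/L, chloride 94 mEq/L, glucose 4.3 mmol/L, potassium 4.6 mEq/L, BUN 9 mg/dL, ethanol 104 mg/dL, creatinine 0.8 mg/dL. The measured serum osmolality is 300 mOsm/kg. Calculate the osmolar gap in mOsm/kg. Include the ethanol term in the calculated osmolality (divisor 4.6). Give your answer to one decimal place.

1.9 mOsm/kg

Calculated osmolality = 2·Na + glucose + BUN/2.8 + ethanol/4.6
= 2·134 + 4.3 + 9/2.8 + 104/4.6
= 268 + 4.30 + 3.21 + 22.61
= 298.12 mOsm/kg ≈ 298.1 mOsm/kg
Osmolar gap = measured − calculated = 300 − 298.1 = 1.9 mOsm/kg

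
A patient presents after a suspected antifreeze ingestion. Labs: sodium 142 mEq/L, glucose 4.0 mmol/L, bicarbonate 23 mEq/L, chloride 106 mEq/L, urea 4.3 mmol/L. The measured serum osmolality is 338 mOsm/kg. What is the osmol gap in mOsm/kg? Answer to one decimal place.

Calculated osmolality = 2·Na + glucose + urea
= 2·142 + 4 + 4.3
= 284 + 4 + 4.30
= 292.3 mOsm/kg ≈ 292.3 mOsm/kg
Osmolar gap = measured − calculated = 338 − 292.3 = 45.7 mOsm/kg

45.7 mOsm/kg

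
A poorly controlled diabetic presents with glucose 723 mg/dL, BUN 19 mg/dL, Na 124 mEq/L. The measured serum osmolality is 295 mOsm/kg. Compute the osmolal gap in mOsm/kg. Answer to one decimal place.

Calculated osmolality = 2·Na + glucose/18 + BUN/2.8
= 2·124 + 723/18 + 19/2.8
= 248 + 40.17 + 6.79
= 294.96 mOsm/kg ≈ 295.0 mOsm/kg
Osmolar gap = measured − calculated = 295 − 295.0 = 0.0 mOsm/kg

0.0 mOsm/kg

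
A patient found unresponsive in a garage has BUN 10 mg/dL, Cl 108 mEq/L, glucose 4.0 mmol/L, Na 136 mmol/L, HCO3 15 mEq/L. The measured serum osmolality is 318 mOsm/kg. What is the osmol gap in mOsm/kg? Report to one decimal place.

Calculated osmolality = 2·Na + glucose + BUN/2.8
= 2·136 + 4 + 10/2.8
= 272 + 4 + 3.57
= 279.57 mOsm/kg ≈ 279.6 mOsm/kg
Osmolar gap = measured − calculated = 318 − 279.6 = 38.4 mOsm/kg

38.4 mOsm/kg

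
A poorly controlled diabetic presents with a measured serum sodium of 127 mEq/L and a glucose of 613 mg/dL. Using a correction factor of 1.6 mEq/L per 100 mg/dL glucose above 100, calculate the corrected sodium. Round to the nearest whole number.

135 mEq/L

Corrected Na = measured Na + 1.6 · (glucose − 100)/100
= 127 + 1.6 · (613 − 100)/100
= 127 + 8.2
= 135.2 mEq/L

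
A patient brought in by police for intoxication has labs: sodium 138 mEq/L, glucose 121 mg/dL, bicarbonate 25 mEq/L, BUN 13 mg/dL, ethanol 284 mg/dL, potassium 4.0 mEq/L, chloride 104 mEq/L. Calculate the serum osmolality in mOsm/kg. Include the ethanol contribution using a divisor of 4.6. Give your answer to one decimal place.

349.1 mOsm/kg

Calculated osmolality = 2·Na + glucose/18 + BUN/2.8 + ethanol/4.6
= 2·138 + 121/18 + 13/2.8 + 284/4.6
= 276 + 6.72 + 4.64 + 61.74
= 349.1 mOsm/kg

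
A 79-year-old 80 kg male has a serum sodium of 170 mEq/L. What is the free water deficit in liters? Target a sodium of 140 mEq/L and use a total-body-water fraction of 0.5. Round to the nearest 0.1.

8.6 L

TBW = 0.5 · 80 = 40 L
Free water deficit = TBW · (Na/140 − 1)
= 40 · (170/140 − 1)
= 40 · 0.2143
= 8.57 L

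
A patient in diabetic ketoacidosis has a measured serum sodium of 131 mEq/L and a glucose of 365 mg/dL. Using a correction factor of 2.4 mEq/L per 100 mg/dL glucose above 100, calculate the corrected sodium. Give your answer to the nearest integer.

Corrected Na = measured Na + 2.4 · (glucose − 100)/100
= 131 + 2.4 · (365 − 100)/100
= 131 + 6.4
= 137.4 mEq/L

137 mEq/L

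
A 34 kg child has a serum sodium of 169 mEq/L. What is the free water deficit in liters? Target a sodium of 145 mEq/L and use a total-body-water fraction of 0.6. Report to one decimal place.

TBW = 0.6 · 34 = 20.4 L
Free water deficit = TBW · (Na/145 − 1)
= 20.4 · (169/145 − 1)
= 20.4 · 0.1655
= 3.38 L

3.4 L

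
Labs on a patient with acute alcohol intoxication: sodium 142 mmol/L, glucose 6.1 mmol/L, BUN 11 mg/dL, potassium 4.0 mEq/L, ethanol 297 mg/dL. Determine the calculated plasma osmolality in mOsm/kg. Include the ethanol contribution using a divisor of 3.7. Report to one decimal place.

Calculated osmolality = 2·Na + glucose + BUN/2.8 + ethanol/3.7
= 2·142 + 6.1 + 11/2.8 + 297/3.7
= 284 + 6.10 + 3.93 + 80.27
= 374.3 mOsm/kg

374.3 mOsm/kg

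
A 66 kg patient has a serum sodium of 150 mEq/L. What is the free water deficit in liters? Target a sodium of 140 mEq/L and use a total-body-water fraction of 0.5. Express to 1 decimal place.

TBW = 0.5 · 66 = 33 L
Free water deficit = TBW · (Na/140 − 1)
= 33 · (150/140 − 1)
= 33 · 0.0714
= 2.36 L

2.4 L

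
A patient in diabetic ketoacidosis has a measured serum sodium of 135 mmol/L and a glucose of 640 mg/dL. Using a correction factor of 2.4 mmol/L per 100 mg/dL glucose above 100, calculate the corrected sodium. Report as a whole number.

148 mmol/L

Corrected Na = measured Na + 2.4 · (glucose − 100)/100
= 135 + 2.4 · (640 − 100)/100
= 135 + 13
= 148 mmol/L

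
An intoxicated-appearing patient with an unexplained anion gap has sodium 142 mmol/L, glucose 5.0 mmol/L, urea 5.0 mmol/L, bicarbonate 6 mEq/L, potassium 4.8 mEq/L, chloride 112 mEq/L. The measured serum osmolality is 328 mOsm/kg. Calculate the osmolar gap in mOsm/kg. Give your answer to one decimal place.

34.0 mOsm/kg

Calculated osmolality = 2·Na + glucose + urea
= 2·142 + 5 + 5
= 284 + 5 + 5
= 294 mOsm/kg ≈ 294.0 mOsm/kg
Osmolar gap = measured − calculated = 328 − 294.0 = 34.0 mOsm/kg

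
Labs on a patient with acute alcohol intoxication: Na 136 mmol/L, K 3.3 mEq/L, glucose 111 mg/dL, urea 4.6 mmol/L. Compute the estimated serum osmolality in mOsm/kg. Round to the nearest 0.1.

Calculated osmolality = 2·Na + glucose/18 + urea
= 2·136 + 111/18 + 4.6
= 272 + 6.17 + 4.60
= 282.77 mOsm/kg

282.8 mOsm/kg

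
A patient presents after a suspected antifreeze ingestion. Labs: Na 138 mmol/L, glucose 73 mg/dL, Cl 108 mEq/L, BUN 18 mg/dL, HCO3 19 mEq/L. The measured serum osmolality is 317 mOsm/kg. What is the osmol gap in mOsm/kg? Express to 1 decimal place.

Calculated osmolality = 2·Na + glucose/18 + BUN/2.8
= 2·138 + 73/18 + 18/2.8
= 276 + 4.06 + 6.43
= 286.49 mOsm/kg ≈ 286.5 mOsm/kg
Osmolar gap = measured − calculated = 317 − 286.5 = 30.5 mOsm/kg

30.5 mOsm/kg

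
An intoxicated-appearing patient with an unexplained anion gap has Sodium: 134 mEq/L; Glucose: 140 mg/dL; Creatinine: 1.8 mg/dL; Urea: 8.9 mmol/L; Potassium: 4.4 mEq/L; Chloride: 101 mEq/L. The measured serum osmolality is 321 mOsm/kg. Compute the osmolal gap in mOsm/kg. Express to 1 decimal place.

36.3 mOsm/kg

Calculated osmolality = 2·Na + glucose/18 + urea
= 2·134 + 140/18 + 8.9
= 268 + 7.78 + 8.90
= 284.68 mOsm/kg ≈ 284.7 mOsm/kg
Osmolar gap = measured − calculated = 321 − 284.7 = 36.3 mOsm/kg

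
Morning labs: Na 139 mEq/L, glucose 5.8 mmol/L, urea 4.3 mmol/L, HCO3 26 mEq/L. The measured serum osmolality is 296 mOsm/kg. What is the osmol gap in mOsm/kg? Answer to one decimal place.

Calculated osmolality = 2·Na + glucose + urea
= 2·139 + 5.8 + 4.3
= 278 + 5.80 + 4.30
= 288.1 mOsm/kg ≈ 288.1 mOsm/kg
Osmolar gap = measured − calculated = 296 − 288.1 = 7.9 mOsm/kg

7.9 mOsm/kg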